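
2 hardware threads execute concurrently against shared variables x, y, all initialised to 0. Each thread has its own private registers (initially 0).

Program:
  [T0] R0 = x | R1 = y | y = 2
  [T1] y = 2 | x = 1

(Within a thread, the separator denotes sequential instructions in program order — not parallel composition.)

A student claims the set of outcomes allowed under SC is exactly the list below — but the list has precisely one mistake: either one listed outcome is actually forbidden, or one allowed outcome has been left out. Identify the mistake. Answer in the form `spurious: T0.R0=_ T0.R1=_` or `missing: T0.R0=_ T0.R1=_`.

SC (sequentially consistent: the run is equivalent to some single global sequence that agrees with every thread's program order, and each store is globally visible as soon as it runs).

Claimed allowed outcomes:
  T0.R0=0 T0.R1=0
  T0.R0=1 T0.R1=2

outcome vector order: (T0.R0,T0.R1)
SC (3): 00, 02, 12
SC∖claimed = {02}

missing: T0.R0=0 T0.R1=2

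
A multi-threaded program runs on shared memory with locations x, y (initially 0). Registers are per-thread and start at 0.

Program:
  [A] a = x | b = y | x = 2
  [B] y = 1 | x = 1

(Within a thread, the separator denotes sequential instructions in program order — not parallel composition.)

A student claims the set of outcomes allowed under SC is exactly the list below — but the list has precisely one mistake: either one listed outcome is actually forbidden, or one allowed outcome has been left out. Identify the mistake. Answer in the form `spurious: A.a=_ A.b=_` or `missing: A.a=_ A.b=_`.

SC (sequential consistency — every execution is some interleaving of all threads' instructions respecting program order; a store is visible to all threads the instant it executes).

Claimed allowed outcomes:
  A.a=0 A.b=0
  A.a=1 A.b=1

missing: A.a=0 A.b=1

outcome vector order: (A.a,A.b)
[SC] allowed = {(0,0), (0,1), (1,1)}
SC∖claimed = {(0,1)}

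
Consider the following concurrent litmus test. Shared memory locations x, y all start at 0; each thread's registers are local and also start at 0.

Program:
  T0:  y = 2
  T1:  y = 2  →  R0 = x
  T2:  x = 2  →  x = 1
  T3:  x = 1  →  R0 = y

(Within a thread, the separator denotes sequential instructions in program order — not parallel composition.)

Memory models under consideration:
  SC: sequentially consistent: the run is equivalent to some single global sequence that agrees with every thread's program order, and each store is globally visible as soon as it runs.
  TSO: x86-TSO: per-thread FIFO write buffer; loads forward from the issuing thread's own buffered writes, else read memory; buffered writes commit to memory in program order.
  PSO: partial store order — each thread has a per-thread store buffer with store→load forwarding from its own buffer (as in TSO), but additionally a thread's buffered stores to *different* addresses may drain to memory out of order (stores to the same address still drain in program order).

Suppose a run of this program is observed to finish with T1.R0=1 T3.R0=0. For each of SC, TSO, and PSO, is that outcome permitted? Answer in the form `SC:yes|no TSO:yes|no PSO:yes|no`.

outcome vector order: (T1.R0,T3.R0)
SC (5): 02; 10; 12; 20; 22
TSO (6): 00; 02; 10; 12; 20; 22
PSO (6): 00; 02; 10; 12; 20; 22
target 10 ∈ {SC,TSO,PSO}

SC:yes TSO:yes PSO:yes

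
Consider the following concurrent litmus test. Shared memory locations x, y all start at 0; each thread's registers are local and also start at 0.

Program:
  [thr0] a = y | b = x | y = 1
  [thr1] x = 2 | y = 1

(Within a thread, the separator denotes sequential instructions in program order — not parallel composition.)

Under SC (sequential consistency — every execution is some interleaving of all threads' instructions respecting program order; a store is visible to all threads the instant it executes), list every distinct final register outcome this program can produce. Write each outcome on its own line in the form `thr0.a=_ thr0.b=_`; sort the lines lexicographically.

outcome vector order: (thr0.a,thr0.b)
|SC outcomes| = 3

thr0.a=0 thr0.b=0
thr0.a=0 thr0.b=2
thr0.a=1 thr0.b=2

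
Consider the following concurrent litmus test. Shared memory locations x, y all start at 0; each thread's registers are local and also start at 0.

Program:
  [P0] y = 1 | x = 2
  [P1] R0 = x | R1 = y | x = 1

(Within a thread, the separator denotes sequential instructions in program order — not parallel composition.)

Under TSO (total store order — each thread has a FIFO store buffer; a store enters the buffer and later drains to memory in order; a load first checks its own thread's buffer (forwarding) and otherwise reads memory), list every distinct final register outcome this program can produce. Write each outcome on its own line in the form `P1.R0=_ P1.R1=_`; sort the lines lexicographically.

P1.R0=0 P1.R1=0
P1.R0=0 P1.R1=1
P1.R0=2 P1.R1=1

outcome vector order: (P1.R0,P1.R1)
|TSO outcomes| = 3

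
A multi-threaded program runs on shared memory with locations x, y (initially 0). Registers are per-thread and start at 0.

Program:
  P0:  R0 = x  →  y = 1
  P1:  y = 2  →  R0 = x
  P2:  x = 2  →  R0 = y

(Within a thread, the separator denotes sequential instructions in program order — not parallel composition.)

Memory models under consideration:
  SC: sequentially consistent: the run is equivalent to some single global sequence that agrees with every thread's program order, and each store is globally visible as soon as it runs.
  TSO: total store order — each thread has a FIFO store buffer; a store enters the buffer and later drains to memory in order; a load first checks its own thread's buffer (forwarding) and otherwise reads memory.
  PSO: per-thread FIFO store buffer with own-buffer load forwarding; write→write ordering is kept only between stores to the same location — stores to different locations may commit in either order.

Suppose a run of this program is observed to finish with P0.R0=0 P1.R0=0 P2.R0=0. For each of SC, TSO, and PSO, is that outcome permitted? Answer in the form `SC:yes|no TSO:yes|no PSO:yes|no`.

SC:no TSO:yes PSO:yes

outcome vector order: (P0.R0,P1.R0,P2.R0)
[SC] allowed = {<0 0 1> <0 0 2> <0 2 0> <0 2 1> <0 2 2> <2 0 1> <2 0 2> <2 2 0> <2 2 1> <2 2 2>}
[TSO] allowed = {<0 0 0> <0 0 1> <0 0 2> <0 2 0> <0 2 1> <0 2 2> <2 0 0> <2 0 1> <2 0 2> <2 2 0> <2 2 1> <2 2 2>}
[PSO] allowed = {<0 0 0> <0 0 1> <0 0 2> <0 2 0> <0 2 1> <0 2 2> <2 0 0> <2 0 1> <2 0 2> <2 2 0> <2 2 1> <2 2 2>}
target <0 0 0> ∈ {TSO,PSO}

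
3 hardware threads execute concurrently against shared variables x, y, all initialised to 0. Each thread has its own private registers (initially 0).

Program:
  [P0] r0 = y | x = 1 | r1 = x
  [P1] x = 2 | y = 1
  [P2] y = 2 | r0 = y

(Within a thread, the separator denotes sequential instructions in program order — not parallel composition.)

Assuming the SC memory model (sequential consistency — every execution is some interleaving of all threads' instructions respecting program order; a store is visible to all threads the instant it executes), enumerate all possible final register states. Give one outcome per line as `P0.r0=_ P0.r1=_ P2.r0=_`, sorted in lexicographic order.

P0.r0=0 P0.r1=1 P2.r0=1
P0.r0=0 P0.r1=1 P2.r0=2
P0.r0=0 P0.r1=2 P2.r0=1
P0.r0=0 P0.r1=2 P2.r0=2
P0.r0=1 P0.r1=1 P2.r0=1
P0.r0=1 P0.r1=1 P2.r0=2
P0.r0=2 P0.r1=1 P2.r0=1
P0.r0=2 P0.r1=1 P2.r0=2
P0.r0=2 P0.r1=2 P2.r0=1
P0.r0=2 P0.r1=2 P2.r0=2

outcome vector order: (P0.r0,P0.r1,P2.r0)
|SC outcomes| = 10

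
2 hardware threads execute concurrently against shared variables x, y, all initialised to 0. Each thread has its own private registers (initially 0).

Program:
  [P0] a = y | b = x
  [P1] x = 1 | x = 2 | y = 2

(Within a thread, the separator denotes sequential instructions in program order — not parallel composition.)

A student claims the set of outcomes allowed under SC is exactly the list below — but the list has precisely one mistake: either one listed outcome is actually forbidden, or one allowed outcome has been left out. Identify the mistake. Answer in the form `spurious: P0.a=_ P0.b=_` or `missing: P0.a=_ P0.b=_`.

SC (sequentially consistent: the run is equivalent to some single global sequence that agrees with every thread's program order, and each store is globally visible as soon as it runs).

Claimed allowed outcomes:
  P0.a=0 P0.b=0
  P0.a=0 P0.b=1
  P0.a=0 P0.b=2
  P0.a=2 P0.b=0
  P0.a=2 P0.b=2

outcome vector order: (P0.a,P0.b)
[SC] allowed = {<0 0>, <0 1>, <0 2>, <2 2>}
claimed∖SC = {<2 0>}

spurious: P0.a=2 P0.b=0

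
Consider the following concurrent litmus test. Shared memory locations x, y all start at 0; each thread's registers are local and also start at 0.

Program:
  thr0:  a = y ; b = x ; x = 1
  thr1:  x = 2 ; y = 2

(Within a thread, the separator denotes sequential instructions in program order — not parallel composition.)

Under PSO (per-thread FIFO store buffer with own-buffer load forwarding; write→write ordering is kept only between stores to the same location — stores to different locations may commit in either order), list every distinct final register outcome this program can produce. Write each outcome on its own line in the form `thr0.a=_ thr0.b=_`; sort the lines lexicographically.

outcome vector order: (thr0.a,thr0.b)
|PSO outcomes| = 4

thr0.a=0 thr0.b=0
thr0.a=0 thr0.b=2
thr0.a=2 thr0.b=0
thr0.a=2 thr0.b=2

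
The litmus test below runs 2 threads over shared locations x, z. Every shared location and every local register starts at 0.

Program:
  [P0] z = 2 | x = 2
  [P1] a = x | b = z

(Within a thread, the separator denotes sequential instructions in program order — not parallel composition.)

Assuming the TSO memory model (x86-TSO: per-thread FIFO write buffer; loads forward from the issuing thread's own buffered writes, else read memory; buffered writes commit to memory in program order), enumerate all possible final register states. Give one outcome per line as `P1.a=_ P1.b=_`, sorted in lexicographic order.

P1.a=0 P1.b=0
P1.a=0 P1.b=2
P1.a=2 P1.b=2

outcome vector order: (P1.a,P1.b)
|TSO outcomes| = 3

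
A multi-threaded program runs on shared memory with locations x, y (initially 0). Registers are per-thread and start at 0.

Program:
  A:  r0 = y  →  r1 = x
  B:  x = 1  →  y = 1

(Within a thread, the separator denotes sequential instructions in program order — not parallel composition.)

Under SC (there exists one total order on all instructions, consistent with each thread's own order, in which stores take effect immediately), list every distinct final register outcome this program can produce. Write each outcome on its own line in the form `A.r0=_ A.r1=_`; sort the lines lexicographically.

A.r0=0 A.r1=0
A.r0=0 A.r1=1
A.r0=1 A.r1=1

outcome vector order: (A.r0,A.r1)
|SC outcomes| = 3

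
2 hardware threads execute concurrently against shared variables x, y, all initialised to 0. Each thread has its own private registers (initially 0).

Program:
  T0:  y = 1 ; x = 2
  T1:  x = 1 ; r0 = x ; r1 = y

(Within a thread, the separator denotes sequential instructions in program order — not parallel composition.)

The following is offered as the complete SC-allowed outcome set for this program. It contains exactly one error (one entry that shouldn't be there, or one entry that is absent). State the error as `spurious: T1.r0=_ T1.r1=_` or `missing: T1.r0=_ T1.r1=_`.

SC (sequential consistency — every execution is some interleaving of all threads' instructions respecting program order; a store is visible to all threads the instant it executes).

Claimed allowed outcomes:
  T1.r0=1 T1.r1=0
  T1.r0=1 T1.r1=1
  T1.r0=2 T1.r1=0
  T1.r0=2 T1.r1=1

outcome vector order: (T1.r0,T1.r1)
SC (3): <1 0>; <1 1>; <2 1>
claimed∖SC = {<2 0>}

spurious: T1.r0=2 T1.r1=0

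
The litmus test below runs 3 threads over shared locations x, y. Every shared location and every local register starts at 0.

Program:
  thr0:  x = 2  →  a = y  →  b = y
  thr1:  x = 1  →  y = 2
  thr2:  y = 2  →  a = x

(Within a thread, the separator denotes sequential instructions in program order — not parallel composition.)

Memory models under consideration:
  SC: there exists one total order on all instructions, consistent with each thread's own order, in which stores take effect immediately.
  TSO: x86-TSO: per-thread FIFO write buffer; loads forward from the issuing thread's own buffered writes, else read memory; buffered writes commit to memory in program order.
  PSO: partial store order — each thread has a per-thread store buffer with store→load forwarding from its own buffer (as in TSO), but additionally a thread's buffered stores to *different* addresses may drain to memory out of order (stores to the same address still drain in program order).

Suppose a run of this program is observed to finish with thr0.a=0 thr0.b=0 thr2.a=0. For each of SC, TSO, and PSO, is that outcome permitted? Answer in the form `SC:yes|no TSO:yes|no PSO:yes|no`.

SC:no TSO:yes PSO:yes

outcome vector order: (thr0.a,thr0.b,thr2.a)
under SC → 001 002 021 022 220 221 222
under TSO → 000 001 002 020 021 022 220 221 222
under PSO → 000 001 002 020 021 022 220 221 222
target 000 ∈ {TSO,PSO}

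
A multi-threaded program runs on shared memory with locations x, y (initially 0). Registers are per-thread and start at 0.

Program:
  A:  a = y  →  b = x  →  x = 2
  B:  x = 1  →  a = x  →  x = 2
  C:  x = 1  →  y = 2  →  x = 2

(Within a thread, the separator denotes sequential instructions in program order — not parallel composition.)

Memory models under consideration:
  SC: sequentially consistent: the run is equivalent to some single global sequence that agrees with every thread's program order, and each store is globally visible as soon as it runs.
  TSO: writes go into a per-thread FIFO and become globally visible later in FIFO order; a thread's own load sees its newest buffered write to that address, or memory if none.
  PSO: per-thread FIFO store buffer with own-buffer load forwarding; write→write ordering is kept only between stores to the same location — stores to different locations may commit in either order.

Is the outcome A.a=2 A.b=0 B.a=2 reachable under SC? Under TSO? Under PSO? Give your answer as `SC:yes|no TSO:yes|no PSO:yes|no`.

SC:no TSO:no PSO:yes

outcome vector order: (A.a,A.b,B.a)
SC (10): 001; 002; 011; 012; 021; 022; 211; 212; 221; 222
TSO (10): 001; 002; 011; 012; 021; 022; 211; 212; 221; 222
PSO (12): 001; 002; 011; 012; 021; 022; 201; 202; 211; 212; 221; 222
target 202 ∈ {PSO}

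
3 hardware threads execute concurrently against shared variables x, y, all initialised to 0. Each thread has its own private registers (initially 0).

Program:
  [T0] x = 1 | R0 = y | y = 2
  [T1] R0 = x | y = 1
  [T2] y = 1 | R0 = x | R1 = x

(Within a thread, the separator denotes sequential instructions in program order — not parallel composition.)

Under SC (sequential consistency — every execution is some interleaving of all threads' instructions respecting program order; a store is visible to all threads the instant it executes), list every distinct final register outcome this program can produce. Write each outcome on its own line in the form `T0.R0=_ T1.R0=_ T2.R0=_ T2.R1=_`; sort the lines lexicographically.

T0.R0=0 T1.R0=0 T2.R0=1 T2.R1=1
T0.R0=0 T1.R0=1 T2.R0=1 T2.R1=1
T0.R0=1 T1.R0=0 T2.R0=0 T2.R1=0
T0.R0=1 T1.R0=0 T2.R0=0 T2.R1=1
T0.R0=1 T1.R0=0 T2.R0=1 T2.R1=1
T0.R0=1 T1.R0=1 T2.R0=0 T2.R1=0
T0.R0=1 T1.R0=1 T2.R0=0 T2.R1=1
T0.R0=1 T1.R0=1 T2.R0=1 T2.R1=1

outcome vector order: (T0.R0,T1.R0,T2.R0,T2.R1)
|SC outcomes| = 8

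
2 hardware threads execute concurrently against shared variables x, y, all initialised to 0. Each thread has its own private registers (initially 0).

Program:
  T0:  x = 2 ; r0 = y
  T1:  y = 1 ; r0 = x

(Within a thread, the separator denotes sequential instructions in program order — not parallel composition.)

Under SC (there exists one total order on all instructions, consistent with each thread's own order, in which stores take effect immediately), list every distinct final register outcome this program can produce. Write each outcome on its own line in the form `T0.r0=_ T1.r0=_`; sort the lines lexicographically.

outcome vector order: (T0.r0,T1.r0)
|SC outcomes| = 3

T0.r0=0 T1.r0=2
T0.r0=1 T1.r0=0
T0.r0=1 T1.r0=2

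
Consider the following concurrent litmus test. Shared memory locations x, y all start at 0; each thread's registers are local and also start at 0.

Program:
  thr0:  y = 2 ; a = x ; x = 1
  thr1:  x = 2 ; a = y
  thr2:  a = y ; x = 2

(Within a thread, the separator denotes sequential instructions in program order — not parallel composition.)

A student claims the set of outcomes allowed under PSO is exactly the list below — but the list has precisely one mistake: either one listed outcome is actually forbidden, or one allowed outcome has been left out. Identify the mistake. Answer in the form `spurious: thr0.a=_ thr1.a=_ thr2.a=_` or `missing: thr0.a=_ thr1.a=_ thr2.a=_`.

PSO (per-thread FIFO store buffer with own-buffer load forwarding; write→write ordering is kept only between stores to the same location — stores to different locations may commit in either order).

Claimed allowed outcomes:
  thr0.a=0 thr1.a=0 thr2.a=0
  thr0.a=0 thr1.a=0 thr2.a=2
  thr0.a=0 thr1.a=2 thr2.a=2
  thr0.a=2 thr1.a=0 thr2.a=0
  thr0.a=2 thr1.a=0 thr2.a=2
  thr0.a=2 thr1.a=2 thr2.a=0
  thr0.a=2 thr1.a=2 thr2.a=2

missing: thr0.a=0 thr1.a=2 thr2.a=0

outcome vector order: (thr0.a,thr1.a,thr2.a)
PSO: 8 outcomes — {(0,0,0); (0,0,2); (0,2,0); (0,2,2); (2,0,0); (2,0,2); (2,2,0); (2,2,2)}
PSO∖claimed = {(0,2,0)}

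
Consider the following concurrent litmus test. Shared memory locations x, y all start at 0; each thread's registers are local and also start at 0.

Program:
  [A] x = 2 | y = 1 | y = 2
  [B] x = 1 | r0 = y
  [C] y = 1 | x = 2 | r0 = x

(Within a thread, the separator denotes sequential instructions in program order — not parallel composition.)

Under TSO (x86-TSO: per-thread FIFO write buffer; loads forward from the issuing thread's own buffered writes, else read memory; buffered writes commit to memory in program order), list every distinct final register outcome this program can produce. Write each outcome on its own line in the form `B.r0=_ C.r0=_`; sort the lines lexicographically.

outcome vector order: (B.r0,C.r0)
|TSO outcomes| = 6

B.r0=0 C.r0=1
B.r0=0 C.r0=2
B.r0=1 C.r0=1
B.r0=1 C.r0=2
B.r0=2 C.r0=1
B.r0=2 C.r0=2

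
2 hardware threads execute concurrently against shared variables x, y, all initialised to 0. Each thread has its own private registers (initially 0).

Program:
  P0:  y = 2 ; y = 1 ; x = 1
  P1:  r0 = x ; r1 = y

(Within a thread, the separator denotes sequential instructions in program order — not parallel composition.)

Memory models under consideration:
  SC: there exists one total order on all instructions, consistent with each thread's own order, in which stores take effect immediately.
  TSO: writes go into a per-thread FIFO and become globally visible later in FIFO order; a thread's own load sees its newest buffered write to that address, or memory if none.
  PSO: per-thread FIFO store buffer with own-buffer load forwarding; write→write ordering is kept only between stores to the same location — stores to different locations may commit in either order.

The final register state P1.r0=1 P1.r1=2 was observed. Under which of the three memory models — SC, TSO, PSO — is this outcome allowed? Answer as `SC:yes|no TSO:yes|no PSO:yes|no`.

outcome vector order: (P1.r0,P1.r1)
[SC] allowed = {<0 0> <0 1> <0 2> <1 1>}
[TSO] allowed = {<0 0> <0 1> <0 2> <1 1>}
[PSO] allowed = {<0 0> <0 1> <0 2> <1 0> <1 1> <1 2>}
target <1 2> ∈ {PSO}

SC:no TSO:no PSO:yes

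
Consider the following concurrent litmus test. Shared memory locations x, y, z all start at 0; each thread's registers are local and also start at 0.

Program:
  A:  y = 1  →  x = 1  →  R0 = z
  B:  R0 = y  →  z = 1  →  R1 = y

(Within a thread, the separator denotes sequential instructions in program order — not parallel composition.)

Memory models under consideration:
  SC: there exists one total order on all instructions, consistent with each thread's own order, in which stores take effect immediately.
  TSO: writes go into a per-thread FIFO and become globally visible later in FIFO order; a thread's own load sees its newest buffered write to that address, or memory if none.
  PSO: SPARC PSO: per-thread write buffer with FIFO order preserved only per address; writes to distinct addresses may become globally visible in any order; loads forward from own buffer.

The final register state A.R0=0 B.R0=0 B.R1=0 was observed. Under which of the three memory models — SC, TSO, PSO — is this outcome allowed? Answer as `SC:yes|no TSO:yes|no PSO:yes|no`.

SC:no TSO:yes PSO:yes

outcome vector order: (A.R0,B.R0,B.R1)
under SC → <0 0 1>; <0 1 1>; <1 0 0>; <1 0 1>; <1 1 1>
under TSO → <0 0 0>; <0 0 1>; <0 1 1>; <1 0 0>; <1 0 1>; <1 1 1>
under PSO → <0 0 0>; <0 0 1>; <0 1 1>; <1 0 0>; <1 0 1>; <1 1 1>
target <0 0 0> ∈ {TSO,PSO}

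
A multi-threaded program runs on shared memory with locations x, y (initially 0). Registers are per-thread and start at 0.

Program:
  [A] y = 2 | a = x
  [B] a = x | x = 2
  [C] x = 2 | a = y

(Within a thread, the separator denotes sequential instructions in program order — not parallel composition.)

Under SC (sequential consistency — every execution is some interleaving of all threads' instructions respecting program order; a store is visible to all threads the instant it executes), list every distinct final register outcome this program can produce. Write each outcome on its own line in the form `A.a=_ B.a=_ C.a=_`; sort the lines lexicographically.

outcome vector order: (A.a,B.a,C.a)
|SC outcomes| = 6

A.a=0 B.a=0 C.a=2
A.a=0 B.a=2 C.a=2
A.a=2 B.a=0 C.a=0
A.a=2 B.a=0 C.a=2
A.a=2 B.a=2 C.a=0
A.a=2 B.a=2 C.a=2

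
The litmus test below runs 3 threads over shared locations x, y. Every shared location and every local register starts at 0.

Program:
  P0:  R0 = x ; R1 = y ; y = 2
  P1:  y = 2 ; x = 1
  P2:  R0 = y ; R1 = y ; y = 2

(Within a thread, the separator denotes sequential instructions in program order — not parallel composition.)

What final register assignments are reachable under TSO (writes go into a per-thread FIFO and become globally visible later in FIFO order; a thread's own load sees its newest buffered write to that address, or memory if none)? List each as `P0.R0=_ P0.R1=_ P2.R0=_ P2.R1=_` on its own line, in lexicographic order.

P0.R0=0 P0.R1=0 P2.R0=0 P2.R1=0
P0.R0=0 P0.R1=0 P2.R0=0 P2.R1=2
P0.R0=0 P0.R1=0 P2.R0=2 P2.R1=2
P0.R0=0 P0.R1=2 P2.R0=0 P2.R1=0
P0.R0=0 P0.R1=2 P2.R0=0 P2.R1=2
P0.R0=0 P0.R1=2 P2.R0=2 P2.R1=2
P0.R0=1 P0.R1=2 P2.R0=0 P2.R1=0
P0.R0=1 P0.R1=2 P2.R0=0 P2.R1=2
P0.R0=1 P0.R1=2 P2.R0=2 P2.R1=2

outcome vector order: (P0.R0,P0.R1,P2.R0,P2.R1)
|TSO outcomes| = 9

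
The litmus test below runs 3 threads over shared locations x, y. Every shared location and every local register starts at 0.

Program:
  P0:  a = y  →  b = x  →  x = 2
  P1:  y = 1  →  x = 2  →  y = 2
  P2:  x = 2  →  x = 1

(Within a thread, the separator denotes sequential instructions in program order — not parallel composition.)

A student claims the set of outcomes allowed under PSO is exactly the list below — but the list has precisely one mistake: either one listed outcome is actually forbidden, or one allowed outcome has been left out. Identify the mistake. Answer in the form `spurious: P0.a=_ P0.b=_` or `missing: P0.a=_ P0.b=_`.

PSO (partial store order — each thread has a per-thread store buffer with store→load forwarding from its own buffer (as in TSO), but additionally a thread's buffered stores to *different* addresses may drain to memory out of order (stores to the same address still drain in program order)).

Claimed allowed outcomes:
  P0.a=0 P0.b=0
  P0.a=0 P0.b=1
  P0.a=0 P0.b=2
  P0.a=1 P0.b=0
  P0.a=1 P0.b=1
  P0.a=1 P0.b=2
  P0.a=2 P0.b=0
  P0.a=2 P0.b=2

outcome vector order: (P0.a,P0.b)
[PSO] allowed = {<0 0>; <0 1>; <0 2>; <1 0>; <1 1>; <1 2>; <2 0>; <2 1>; <2 2>}
PSO∖claimed = {<2 1>}

missing: P0.a=2 P0.b=1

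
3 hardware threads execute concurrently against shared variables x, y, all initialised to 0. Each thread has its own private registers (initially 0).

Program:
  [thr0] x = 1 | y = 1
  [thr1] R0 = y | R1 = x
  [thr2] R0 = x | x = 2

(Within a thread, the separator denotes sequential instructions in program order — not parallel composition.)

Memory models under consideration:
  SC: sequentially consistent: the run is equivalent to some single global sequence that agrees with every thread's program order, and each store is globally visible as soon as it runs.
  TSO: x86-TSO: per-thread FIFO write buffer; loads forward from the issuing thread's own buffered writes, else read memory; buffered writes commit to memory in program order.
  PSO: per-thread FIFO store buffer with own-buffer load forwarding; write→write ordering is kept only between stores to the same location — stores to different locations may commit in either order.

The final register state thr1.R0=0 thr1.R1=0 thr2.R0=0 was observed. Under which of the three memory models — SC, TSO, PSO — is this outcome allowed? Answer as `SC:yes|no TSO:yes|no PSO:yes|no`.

SC:yes TSO:yes PSO:yes

outcome vector order: (thr1.R0,thr1.R1,thr2.R0)
[SC] allowed = {000 001 010 011 020 021 110 111 120 121}
[TSO] allowed = {000 001 010 011 020 021 110 111 120 121}
[PSO] allowed = {000 001 010 011 020 021 100 101 110 111 120 121}
target 000 ∈ {SC,TSO,PSO}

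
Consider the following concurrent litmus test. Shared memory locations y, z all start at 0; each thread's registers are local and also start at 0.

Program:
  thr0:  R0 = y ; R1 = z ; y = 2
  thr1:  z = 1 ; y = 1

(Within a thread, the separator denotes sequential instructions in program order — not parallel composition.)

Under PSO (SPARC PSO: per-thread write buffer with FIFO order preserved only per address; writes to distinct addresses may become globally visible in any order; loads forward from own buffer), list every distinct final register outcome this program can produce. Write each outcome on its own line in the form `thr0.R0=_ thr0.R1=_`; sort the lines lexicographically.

outcome vector order: (thr0.R0,thr0.R1)
|PSO outcomes| = 4

thr0.R0=0 thr0.R1=0
thr0.R0=0 thr0.R1=1
thr0.R0=1 thr0.R1=0
thr0.R0=1 thr0.R1=1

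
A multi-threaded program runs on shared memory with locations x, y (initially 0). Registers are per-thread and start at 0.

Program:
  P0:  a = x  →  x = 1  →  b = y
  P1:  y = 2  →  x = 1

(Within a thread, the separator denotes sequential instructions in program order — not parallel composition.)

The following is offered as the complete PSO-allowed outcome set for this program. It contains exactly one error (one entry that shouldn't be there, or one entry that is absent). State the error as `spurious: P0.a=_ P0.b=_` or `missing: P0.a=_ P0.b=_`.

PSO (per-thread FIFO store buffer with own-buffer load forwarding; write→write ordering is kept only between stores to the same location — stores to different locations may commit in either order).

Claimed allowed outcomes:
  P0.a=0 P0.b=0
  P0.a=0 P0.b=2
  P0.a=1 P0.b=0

outcome vector order: (P0.a,P0.b)
under PSO → <0 0>; <0 2>; <1 0>; <1 2>
PSO∖claimed = {<1 2>}

missing: P0.a=1 P0.b=2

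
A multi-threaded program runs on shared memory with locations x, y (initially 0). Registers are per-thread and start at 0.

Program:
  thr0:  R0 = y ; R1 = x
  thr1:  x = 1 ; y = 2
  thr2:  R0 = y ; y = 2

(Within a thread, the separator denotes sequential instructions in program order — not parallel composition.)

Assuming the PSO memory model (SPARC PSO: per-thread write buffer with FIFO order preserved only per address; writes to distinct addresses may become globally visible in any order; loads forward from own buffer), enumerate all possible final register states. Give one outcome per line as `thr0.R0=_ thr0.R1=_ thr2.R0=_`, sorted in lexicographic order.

outcome vector order: (thr0.R0,thr0.R1,thr2.R0)
|PSO outcomes| = 8

thr0.R0=0 thr0.R1=0 thr2.R0=0
thr0.R0=0 thr0.R1=0 thr2.R0=2
thr0.R0=0 thr0.R1=1 thr2.R0=0
thr0.R0=0 thr0.R1=1 thr2.R0=2
thr0.R0=2 thr0.R1=0 thr2.R0=0
thr0.R0=2 thr0.R1=0 thr2.R0=2
thr0.R0=2 thr0.R1=1 thr2.R0=0
thr0.R0=2 thr0.R1=1 thr2.R0=2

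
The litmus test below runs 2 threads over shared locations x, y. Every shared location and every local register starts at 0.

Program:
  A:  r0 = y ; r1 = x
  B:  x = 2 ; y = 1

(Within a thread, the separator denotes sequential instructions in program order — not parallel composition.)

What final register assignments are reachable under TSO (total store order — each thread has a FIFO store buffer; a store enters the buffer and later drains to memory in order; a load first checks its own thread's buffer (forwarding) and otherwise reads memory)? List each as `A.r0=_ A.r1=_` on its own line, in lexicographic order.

outcome vector order: (A.r0,A.r1)
|TSO outcomes| = 3

A.r0=0 A.r1=0
A.r0=0 A.r1=2
A.r0=1 A.r1=2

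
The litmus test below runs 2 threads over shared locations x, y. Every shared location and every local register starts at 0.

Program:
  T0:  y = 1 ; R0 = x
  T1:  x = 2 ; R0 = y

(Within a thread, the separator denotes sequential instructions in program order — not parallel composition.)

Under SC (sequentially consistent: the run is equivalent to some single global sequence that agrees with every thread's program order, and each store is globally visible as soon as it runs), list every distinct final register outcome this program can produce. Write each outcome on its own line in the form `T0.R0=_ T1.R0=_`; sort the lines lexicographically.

T0.R0=0 T1.R0=1
T0.R0=2 T1.R0=0
T0.R0=2 T1.R0=1

outcome vector order: (T0.R0,T1.R0)
|SC outcomes| = 3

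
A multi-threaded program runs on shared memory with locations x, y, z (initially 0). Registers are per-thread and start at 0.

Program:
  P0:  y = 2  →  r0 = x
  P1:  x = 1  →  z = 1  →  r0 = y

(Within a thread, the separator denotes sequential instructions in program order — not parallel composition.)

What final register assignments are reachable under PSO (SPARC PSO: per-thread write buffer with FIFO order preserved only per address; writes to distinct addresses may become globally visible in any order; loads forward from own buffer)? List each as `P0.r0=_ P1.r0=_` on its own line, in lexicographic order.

outcome vector order: (P0.r0,P1.r0)
|PSO outcomes| = 4

P0.r0=0 P1.r0=0
P0.r0=0 P1.r0=2
P0.r0=1 P1.r0=0
P0.r0=1 P1.r0=2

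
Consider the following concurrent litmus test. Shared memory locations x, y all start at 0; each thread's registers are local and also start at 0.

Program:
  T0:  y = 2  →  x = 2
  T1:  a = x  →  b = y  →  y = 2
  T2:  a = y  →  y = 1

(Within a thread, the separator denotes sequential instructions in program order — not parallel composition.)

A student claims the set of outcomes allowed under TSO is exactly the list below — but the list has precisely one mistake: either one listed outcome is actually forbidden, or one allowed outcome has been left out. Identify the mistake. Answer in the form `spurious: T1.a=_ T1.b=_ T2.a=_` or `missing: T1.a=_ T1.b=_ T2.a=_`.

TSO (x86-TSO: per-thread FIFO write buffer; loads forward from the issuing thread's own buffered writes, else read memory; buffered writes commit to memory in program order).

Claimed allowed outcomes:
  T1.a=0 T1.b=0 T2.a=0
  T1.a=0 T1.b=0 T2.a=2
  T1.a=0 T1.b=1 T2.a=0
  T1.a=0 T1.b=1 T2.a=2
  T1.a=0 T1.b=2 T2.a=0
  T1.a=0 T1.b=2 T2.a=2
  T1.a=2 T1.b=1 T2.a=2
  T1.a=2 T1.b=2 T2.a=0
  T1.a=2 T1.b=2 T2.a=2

missing: T1.a=2 T1.b=1 T2.a=0

outcome vector order: (T1.a,T1.b,T2.a)
[TSO] allowed = {0/0/0, 0/0/2, 0/1/0, 0/1/2, 0/2/0, 0/2/2, 2/1/0, 2/1/2, 2/2/0, 2/2/2}
TSO∖claimed = {2/1/0}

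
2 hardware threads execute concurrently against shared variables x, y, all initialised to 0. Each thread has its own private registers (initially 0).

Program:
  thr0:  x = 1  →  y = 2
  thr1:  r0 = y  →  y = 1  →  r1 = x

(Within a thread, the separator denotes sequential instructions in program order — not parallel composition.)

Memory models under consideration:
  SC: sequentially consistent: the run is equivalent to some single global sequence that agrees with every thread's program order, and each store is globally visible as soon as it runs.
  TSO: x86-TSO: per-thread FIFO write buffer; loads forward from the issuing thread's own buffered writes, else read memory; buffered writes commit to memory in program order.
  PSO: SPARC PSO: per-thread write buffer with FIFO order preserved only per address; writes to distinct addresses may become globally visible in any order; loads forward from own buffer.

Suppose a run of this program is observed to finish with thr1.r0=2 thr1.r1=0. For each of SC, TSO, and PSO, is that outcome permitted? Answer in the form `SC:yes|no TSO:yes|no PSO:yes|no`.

outcome vector order: (thr1.r0,thr1.r1)
SC (3): 0/0 0/1 2/1
TSO (3): 0/0 0/1 2/1
PSO (4): 0/0 0/1 2/0 2/1
target 2/0 ∈ {PSO}

SC:no TSO:no PSO:yes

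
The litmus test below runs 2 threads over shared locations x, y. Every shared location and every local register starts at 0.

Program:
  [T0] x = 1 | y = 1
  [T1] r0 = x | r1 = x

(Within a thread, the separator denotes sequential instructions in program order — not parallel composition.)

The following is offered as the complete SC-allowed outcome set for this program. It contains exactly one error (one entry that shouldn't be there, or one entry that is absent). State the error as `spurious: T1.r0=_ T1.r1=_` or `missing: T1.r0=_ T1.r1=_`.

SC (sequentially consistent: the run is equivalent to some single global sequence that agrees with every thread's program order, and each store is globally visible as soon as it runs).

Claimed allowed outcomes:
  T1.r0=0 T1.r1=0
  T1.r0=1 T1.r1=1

outcome vector order: (T1.r0,T1.r1)
[SC] allowed = {00, 01, 11}
SC∖claimed = {01}

missing: T1.r0=0 T1.r1=1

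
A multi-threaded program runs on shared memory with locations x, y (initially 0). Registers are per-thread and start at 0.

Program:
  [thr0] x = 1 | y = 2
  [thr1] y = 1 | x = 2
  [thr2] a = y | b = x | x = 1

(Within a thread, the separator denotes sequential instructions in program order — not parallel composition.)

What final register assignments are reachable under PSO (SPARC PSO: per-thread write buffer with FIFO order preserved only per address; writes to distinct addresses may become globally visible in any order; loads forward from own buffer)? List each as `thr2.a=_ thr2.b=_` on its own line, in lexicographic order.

thr2.a=0 thr2.b=0
thr2.a=0 thr2.b=1
thr2.a=0 thr2.b=2
thr2.a=1 thr2.b=0
thr2.a=1 thr2.b=1
thr2.a=1 thr2.b=2
thr2.a=2 thr2.b=0
thr2.a=2 thr2.b=1
thr2.a=2 thr2.b=2

outcome vector order: (thr2.a,thr2.b)
|PSO outcomes| = 9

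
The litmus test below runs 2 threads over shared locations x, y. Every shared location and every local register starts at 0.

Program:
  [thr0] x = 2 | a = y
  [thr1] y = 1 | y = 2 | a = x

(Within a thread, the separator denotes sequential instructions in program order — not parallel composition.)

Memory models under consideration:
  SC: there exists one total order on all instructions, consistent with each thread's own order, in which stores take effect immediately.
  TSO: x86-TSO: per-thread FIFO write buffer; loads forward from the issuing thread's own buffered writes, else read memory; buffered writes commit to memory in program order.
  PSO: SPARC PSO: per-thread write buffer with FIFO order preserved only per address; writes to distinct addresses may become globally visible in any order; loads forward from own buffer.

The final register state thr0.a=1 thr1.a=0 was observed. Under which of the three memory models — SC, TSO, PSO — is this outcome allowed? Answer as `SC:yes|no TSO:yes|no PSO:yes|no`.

SC:no TSO:yes PSO:yes

outcome vector order: (thr0.a,thr1.a)
[SC] allowed = {02; 12; 20; 22}
[TSO] allowed = {00; 02; 10; 12; 20; 22}
[PSO] allowed = {00; 02; 10; 12; 20; 22}
target 10 ∈ {TSO,PSO}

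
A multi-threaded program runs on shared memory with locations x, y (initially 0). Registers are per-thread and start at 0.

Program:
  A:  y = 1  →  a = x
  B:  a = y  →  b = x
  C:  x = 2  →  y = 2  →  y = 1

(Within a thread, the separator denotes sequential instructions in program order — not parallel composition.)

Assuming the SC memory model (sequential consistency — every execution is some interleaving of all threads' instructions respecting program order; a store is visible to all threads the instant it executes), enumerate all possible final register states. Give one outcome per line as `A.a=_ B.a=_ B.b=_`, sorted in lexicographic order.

outcome vector order: (A.a,B.a,B.b)
|SC outcomes| = 10

A.a=0 B.a=0 B.b=0
A.a=0 B.a=0 B.b=2
A.a=0 B.a=1 B.b=0
A.a=0 B.a=1 B.b=2
A.a=0 B.a=2 B.b=2
A.a=2 B.a=0 B.b=0
A.a=2 B.a=0 B.b=2
A.a=2 B.a=1 B.b=0
A.a=2 B.a=1 B.b=2
A.a=2 B.a=2 B.b=2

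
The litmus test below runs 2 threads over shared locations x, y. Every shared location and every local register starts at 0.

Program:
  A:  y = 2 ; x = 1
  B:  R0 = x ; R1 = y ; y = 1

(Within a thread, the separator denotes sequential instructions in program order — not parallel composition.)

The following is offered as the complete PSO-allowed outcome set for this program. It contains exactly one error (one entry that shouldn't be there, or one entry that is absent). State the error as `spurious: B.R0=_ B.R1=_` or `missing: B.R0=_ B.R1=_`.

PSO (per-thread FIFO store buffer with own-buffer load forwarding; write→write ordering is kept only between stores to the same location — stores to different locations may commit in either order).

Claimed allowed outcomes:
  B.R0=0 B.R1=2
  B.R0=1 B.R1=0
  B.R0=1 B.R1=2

outcome vector order: (B.R0,B.R1)
under PSO → 0/0, 0/2, 1/0, 1/2
PSO∖claimed = {0/0}

missing: B.R0=0 B.R1=0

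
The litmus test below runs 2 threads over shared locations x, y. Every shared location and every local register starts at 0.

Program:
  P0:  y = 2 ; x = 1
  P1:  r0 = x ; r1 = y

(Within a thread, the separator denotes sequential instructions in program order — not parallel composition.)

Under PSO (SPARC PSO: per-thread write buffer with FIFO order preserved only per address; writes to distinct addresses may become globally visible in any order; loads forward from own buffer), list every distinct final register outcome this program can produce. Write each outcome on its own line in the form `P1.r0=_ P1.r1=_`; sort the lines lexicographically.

P1.r0=0 P1.r1=0
P1.r0=0 P1.r1=2
P1.r0=1 P1.r1=0
P1.r0=1 P1.r1=2

outcome vector order: (P1.r0,P1.r1)
|PSO outcomes| = 4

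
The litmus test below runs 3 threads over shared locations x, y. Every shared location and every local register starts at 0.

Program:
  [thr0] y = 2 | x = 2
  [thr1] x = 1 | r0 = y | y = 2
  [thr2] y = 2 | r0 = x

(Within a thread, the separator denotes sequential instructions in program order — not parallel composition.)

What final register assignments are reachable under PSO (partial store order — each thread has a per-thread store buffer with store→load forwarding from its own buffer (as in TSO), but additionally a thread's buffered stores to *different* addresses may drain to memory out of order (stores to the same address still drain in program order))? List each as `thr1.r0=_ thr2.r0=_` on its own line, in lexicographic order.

thr1.r0=0 thr2.r0=0
thr1.r0=0 thr2.r0=1
thr1.r0=0 thr2.r0=2
thr1.r0=2 thr2.r0=0
thr1.r0=2 thr2.r0=1
thr1.r0=2 thr2.r0=2

outcome vector order: (thr1.r0,thr2.r0)
|PSO outcomes| = 6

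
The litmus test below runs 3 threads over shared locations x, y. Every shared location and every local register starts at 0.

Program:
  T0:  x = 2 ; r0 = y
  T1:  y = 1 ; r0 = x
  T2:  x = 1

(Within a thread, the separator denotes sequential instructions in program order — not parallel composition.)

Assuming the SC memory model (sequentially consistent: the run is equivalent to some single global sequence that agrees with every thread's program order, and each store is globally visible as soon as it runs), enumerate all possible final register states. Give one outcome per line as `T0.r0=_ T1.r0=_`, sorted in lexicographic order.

outcome vector order: (T0.r0,T1.r0)
|SC outcomes| = 5

T0.r0=0 T1.r0=1
T0.r0=0 T1.r0=2
T0.r0=1 T1.r0=0
T0.r0=1 T1.r0=1
T0.r0=1 T1.r0=2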